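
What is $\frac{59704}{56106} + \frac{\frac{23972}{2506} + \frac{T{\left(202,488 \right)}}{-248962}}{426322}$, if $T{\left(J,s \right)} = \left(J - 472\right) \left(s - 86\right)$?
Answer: $\frac{141790409286417280}{133242618887053767} \approx 1.0642$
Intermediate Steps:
$T{\left(J,s \right)} = \left(-472 + J\right) \left(-86 + s\right)$
$\frac{59704}{56106} + \frac{\frac{23972}{2506} + \frac{T{\left(202,488 \right)}}{-248962}}{426322} = \frac{59704}{56106} + \frac{\frac{23972}{2506} + \frac{40592 - 230336 - 17372 + 202 \cdot 488}{-248962}}{426322} = 59704 \cdot \frac{1}{56106} + \left(23972 \cdot \frac{1}{2506} + \left(40592 - 230336 - 17372 + 98576\right) \left(- \frac{1}{248962}\right)\right) \frac{1}{426322} = \frac{29852}{28053} + \left(\frac{11986}{1253} - - \frac{54270}{124481}\right) \frac{1}{426322} = \frac{29852}{28053} + \left(\frac{11986}{1253} + \frac{54270}{124481}\right) \frac{1}{426322} = \frac{29852}{28053} + \frac{222861368}{22282099} \cdot \frac{1}{426322} = \frac{29852}{28053} + \frac{111430684}{4749674504939} = \frac{141790409286417280}{133242618887053767}$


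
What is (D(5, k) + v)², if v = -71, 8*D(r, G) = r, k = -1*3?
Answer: 316969/64 ≈ 4952.6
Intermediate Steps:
k = -3
D(r, G) = r/8
(D(5, k) + v)² = ((⅛)*5 - 71)² = (5/8 - 71)² = (-563/8)² = 316969/64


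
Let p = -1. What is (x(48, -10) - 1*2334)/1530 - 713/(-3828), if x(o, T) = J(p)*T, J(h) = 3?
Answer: -442139/325380 ≈ -1.3588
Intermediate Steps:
x(o, T) = 3*T
(x(48, -10) - 1*2334)/1530 - 713/(-3828) = (3*(-10) - 1*2334)/1530 - 713/(-3828) = (-30 - 2334)*(1/1530) - 713*(-1/3828) = -2364*1/1530 + 713/3828 = -394/255 + 713/3828 = -442139/325380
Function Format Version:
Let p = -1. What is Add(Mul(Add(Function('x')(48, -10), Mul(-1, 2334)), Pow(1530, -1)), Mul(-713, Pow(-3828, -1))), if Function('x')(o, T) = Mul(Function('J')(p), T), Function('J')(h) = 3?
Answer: Rational(-442139, 325380) ≈ -1.3588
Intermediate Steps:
Function('x')(o, T) = Mul(3, T)
Add(Mul(Add(Function('x')(48, -10), Mul(-1, 2334)), Pow(1530, -1)), Mul(-713, Pow(-3828, -1))) = Add(Mul(Add(Mul(3, -10), Mul(-1, 2334)), Pow(1530, -1)), Mul(-713, Pow(-3828, -1))) = Add(Mul(Add(-30, -2334), Rational(1, 1530)), Mul(-713, Rational(-1, 3828))) = Add(Mul(-2364, Rational(1, 1530)), Rational(713, 3828)) = Add(Rational(-394, 255), Rational(713, 3828)) = Rational(-442139, 325380)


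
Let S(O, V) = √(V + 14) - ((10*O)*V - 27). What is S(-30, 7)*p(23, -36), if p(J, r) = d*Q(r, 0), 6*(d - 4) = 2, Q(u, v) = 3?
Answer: 27651 + 13*√21 ≈ 27711.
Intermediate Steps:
d = 13/3 (d = 4 + (⅙)*2 = 4 + ⅓ = 13/3 ≈ 4.3333)
S(O, V) = 27 + √(14 + V) - 10*O*V (S(O, V) = √(14 + V) - (10*O*V - 27) = √(14 + V) - (-27 + 10*O*V) = √(14 + V) + (27 - 10*O*V) = 27 + √(14 + V) - 10*O*V)
p(J, r) = 13 (p(J, r) = (13/3)*3 = 13)
S(-30, 7)*p(23, -36) = (27 + √(14 + 7) - 10*(-30)*7)*13 = (27 + √21 + 2100)*13 = (2127 + √21)*13 = 27651 + 13*√21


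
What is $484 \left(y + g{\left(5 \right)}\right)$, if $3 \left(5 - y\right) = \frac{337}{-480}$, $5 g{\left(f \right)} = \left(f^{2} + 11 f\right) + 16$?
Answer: $\frac{851477}{72} \approx 11826.0$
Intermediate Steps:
$g{\left(f \right)} = \frac{16}{5} + \frac{f^{2}}{5} + \frac{11 f}{5}$ ($g{\left(f \right)} = \frac{\left(f^{2} + 11 f\right) + 16}{5} = \frac{16 + f^{2} + 11 f}{5} = \frac{16}{5} + \frac{f^{2}}{5} + \frac{11 f}{5}$)
$y = \frac{7537}{1440}$ ($y = 5 - \frac{337 \frac{1}{-480}}{3} = 5 - \frac{337 \left(- \frac{1}{480}\right)}{3} = 5 - - \frac{337}{1440} = 5 + \frac{337}{1440} = \frac{7537}{1440} \approx 5.234$)
$484 \left(y + g{\left(5 \right)}\right) = 484 \left(\frac{7537}{1440} + \left(\frac{16}{5} + \frac{5^{2}}{5} + \frac{11}{5} \cdot 5\right)\right) = 484 \left(\frac{7537}{1440} + \left(\frac{16}{5} + \frac{1}{5} \cdot 25 + 11\right)\right) = 484 \left(\frac{7537}{1440} + \left(\frac{16}{5} + 5 + 11\right)\right) = 484 \left(\frac{7537}{1440} + \frac{96}{5}\right) = 484 \cdot \frac{7037}{288} = \frac{851477}{72}$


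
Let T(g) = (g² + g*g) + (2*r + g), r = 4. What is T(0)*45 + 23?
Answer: 383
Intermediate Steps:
T(g) = 8 + g + 2*g² (T(g) = (g² + g*g) + (2*4 + g) = (g² + g²) + (8 + g) = 2*g² + (8 + g) = 8 + g + 2*g²)
T(0)*45 + 23 = (8 + 0 + 2*0²)*45 + 23 = (8 + 0 + 2*0)*45 + 23 = (8 + 0 + 0)*45 + 23 = 8*45 + 23 = 360 + 23 = 383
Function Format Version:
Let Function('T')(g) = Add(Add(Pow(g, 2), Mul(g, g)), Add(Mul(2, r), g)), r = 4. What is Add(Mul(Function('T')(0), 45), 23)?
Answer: 383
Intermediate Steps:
Function('T')(g) = Add(8, g, Mul(2, Pow(g, 2))) (Function('T')(g) = Add(Add(Pow(g, 2), Mul(g, g)), Add(Mul(2, 4), g)) = Add(Add(Pow(g, 2), Pow(g, 2)), Add(8, g)) = Add(Mul(2, Pow(g, 2)), Add(8, g)) = Add(8, g, Mul(2, Pow(g, 2))))
Add(Mul(Function('T')(0), 45), 23) = Add(Mul(Add(8, 0, Mul(2, Pow(0, 2))), 45), 23) = Add(Mul(Add(8, 0, Mul(2, 0)), 45), 23) = Add(Mul(Add(8, 0, 0), 45), 23) = Add(Mul(8, 45), 23) = Add(360, 23) = 383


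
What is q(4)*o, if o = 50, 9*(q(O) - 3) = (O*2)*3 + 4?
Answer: 2750/9 ≈ 305.56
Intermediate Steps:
q(O) = 31/9 + 2*O/3 (q(O) = 3 + ((O*2)*3 + 4)/9 = 3 + ((2*O)*3 + 4)/9 = 3 + (6*O + 4)/9 = 3 + (4 + 6*O)/9 = 3 + (4/9 + 2*O/3) = 31/9 + 2*O/3)
q(4)*o = (31/9 + (2/3)*4)*50 = (31/9 + 8/3)*50 = (55/9)*50 = 2750/9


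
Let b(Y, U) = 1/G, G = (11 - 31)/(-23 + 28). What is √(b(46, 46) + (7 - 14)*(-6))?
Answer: √167/2 ≈ 6.4614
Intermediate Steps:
G = -4 (G = -20/5 = -20*⅕ = -4)
b(Y, U) = -¼ (b(Y, U) = 1/(-4) = -¼)
√(b(46, 46) + (7 - 14)*(-6)) = √(-¼ + (7 - 14)*(-6)) = √(-¼ - 7*(-6)) = √(-¼ + 42) = √(167/4) = √167/2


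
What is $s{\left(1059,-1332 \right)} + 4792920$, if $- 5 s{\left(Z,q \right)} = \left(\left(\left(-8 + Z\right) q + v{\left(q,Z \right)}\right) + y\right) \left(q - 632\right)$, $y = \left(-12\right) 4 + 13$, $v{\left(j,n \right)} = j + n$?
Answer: $-545221352$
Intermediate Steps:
$y = -35$ ($y = -48 + 13 = -35$)
$s{\left(Z,q \right)} = - \frac{\left(-632 + q\right) \left(-35 + Z + q + q \left(-8 + Z\right)\right)}{5}$ ($s{\left(Z,q \right)} = - \frac{\left(\left(\left(-8 + Z\right) q + \left(q + Z\right)\right) - 35\right) \left(q - 632\right)}{5} = - \frac{\left(\left(q \left(-8 + Z\right) + \left(Z + q\right)\right) - 35\right) \left(-632 + q\right)}{5} = - \frac{\left(\left(Z + q + q \left(-8 + Z\right)\right) - 35\right) \left(-632 + q\right)}{5} = - \frac{\left(-35 + Z + q + q \left(-8 + Z\right)\right) \left(-632 + q\right)}{5} = - \frac{\left(-632 + q\right) \left(-35 + Z + q + q \left(-8 + Z\right)\right)}{5}$)
$s{\left(1059,-1332 \right)} + 4792920 = \left(-4424 - - \frac{5846148}{5} + \frac{7 \left(-1332\right)^{2}}{5} + \frac{632}{5} \cdot 1059 - \frac{1059 \left(-1332\right)^{2}}{5} + \frac{631}{5} \cdot 1059 \left(-1332\right)\right) + 4792920 = \left(-4424 + \frac{5846148}{5} + \frac{7}{5} \cdot 1774224 + \frac{669288}{5} - \frac{1059}{5} \cdot 1774224 - \frac{890081028}{5}\right) + 4792920 = \left(-4424 + \frac{5846148}{5} + \frac{12419568}{5} + \frac{669288}{5} - \frac{1878903216}{5} - \frac{890081028}{5}\right) + 4792920 = -550014272 + 4792920 = -545221352$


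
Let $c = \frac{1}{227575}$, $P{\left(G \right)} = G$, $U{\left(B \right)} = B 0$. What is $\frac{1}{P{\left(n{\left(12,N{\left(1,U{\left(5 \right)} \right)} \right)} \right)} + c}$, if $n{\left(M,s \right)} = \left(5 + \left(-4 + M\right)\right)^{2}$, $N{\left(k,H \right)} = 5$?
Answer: $\frac{227575}{38460176} \approx 0.0059172$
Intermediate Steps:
$U{\left(B \right)} = 0$
$n{\left(M,s \right)} = \left(1 + M\right)^{2}$
$c = \frac{1}{227575} \approx 4.3942 \cdot 10^{-6}$
$\frac{1}{P{\left(n{\left(12,N{\left(1,U{\left(5 \right)} \right)} \right)} \right)} + c} = \frac{1}{\left(1 + 12\right)^{2} + \frac{1}{227575}} = \frac{1}{13^{2} + \frac{1}{227575}} = \frac{1}{169 + \frac{1}{227575}} = \frac{1}{\frac{38460176}{227575}} = \frac{227575}{38460176}$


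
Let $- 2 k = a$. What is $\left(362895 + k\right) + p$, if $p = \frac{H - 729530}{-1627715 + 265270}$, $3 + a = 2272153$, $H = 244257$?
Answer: $- \frac{1053414739827}{1362445} \approx -7.7318 \cdot 10^{5}$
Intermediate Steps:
$a = 2272150$ ($a = -3 + 2272153 = 2272150$)
$k = -1136075$ ($k = \left(- \frac{1}{2}\right) 2272150 = -1136075$)
$p = \frac{485273}{1362445}$ ($p = \frac{244257 - 729530}{-1627715 + 265270} = - \frac{485273}{-1362445} = \left(-485273\right) \left(- \frac{1}{1362445}\right) = \frac{485273}{1362445} \approx 0.35618$)
$\left(362895 + k\right) + p = \left(362895 - 1136075\right) + \frac{485273}{1362445} = -773180 + \frac{485273}{1362445} = - \frac{1053414739827}{1362445}$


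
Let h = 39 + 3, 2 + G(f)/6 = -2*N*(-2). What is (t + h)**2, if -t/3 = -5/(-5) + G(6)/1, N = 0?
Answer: 5625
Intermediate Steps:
G(f) = -12 (G(f) = -12 + 6*(-2*0*(-2)) = -12 + 6*(0*(-2)) = -12 + 6*0 = -12 + 0 = -12)
h = 42
t = 33 (t = -3*(-5/(-5) - 12/1) = -3*(-5*(-1/5) - 12*1) = -3*(1 - 12) = -3*(-11) = 33)
(t + h)**2 = (33 + 42)**2 = 75**2 = 5625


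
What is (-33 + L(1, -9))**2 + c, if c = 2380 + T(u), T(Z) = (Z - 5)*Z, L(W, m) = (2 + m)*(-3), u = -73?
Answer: 8218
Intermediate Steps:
L(W, m) = -6 - 3*m
T(Z) = Z*(-5 + Z) (T(Z) = (-5 + Z)*Z = Z*(-5 + Z))
c = 8074 (c = 2380 - 73*(-5 - 73) = 2380 - 73*(-78) = 2380 + 5694 = 8074)
(-33 + L(1, -9))**2 + c = (-33 + (-6 - 3*(-9)))**2 + 8074 = (-33 + (-6 + 27))**2 + 8074 = (-33 + 21)**2 + 8074 = (-12)**2 + 8074 = 144 + 8074 = 8218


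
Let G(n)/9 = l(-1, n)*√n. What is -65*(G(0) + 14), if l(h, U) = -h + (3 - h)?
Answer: -910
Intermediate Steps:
l(h, U) = 3 - 2*h
G(n) = 45*√n (G(n) = 9*((3 - 2*(-1))*√n) = 9*((3 + 2)*√n) = 9*(5*√n) = 45*√n)
-65*(G(0) + 14) = -65*(45*√0 + 14) = -65*(45*0 + 14) = -65*(0 + 14) = -65*14 = -910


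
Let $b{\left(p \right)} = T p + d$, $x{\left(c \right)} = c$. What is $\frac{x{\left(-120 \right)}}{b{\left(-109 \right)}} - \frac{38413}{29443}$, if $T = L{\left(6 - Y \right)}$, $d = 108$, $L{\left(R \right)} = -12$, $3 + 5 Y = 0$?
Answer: $- \frac{2413582}{1737137} \approx -1.3894$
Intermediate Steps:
$Y = - \frac{3}{5}$ ($Y = - \frac{3}{5} + \frac{1}{5} \cdot 0 = - \frac{3}{5} + 0 = - \frac{3}{5} \approx -0.6$)
$T = -12$
$b{\left(p \right)} = 108 - 12 p$ ($b{\left(p \right)} = - 12 p + 108 = 108 - 12 p$)
$\frac{x{\left(-120 \right)}}{b{\left(-109 \right)}} - \frac{38413}{29443} = - \frac{120}{108 - -1308} - \frac{38413}{29443} = - \frac{120}{108 + 1308} - \frac{38413}{29443} = - \frac{120}{1416} - \frac{38413}{29443} = \left(-120\right) \frac{1}{1416} - \frac{38413}{29443} = - \frac{5}{59} - \frac{38413}{29443} = - \frac{2413582}{1737137}$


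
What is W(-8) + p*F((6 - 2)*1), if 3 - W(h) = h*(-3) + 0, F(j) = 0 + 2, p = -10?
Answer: -41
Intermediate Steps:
F(j) = 2
W(h) = 3 + 3*h (W(h) = 3 - (h*(-3) + 0) = 3 - (-3*h + 0) = 3 - (-3)*h = 3 + 3*h)
W(-8) + p*F((6 - 2)*1) = (3 + 3*(-8)) - 10*2 = (3 - 24) - 20 = -21 - 20 = -41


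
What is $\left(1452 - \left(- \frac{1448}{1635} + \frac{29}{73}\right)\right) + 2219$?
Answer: $\frac{438210494}{119355} \approx 3671.5$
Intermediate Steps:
$\left(1452 - \left(- \frac{1448}{1635} + \frac{29}{73}\right)\right) + 2219 = \left(1452 - - \frac{58289}{119355}\right) + 2219 = \left(1452 + \left(- \frac{29}{73} + \frac{1448}{1635}\right)\right) + 2219 = \left(1452 + \frac{58289}{119355}\right) + 2219 = \frac{173361749}{119355} + 2219 = \frac{438210494}{119355}$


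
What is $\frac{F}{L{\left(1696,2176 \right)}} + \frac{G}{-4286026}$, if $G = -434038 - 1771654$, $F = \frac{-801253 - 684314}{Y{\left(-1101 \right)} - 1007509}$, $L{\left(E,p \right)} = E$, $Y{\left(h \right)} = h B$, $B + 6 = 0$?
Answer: $\frac{1875299400808219}{3637832046693344} \approx 0.5155$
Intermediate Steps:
$B = -6$ ($B = -6 + 0 = -6$)
$Y{\left(h \right)} = - 6 h$ ($Y{\left(h \right)} = h \left(-6\right) = - 6 h$)
$F = \frac{1485567}{1000903}$ ($F = \frac{-801253 - 684314}{\left(-6\right) \left(-1101\right) - 1007509} = - \frac{1485567}{6606 - 1007509} = - \frac{1485567}{-1000903} = \left(-1485567\right) \left(- \frac{1}{1000903}\right) = \frac{1485567}{1000903} \approx 1.4842$)
$G = -2205692$ ($G = -434038 - 1771654 = -2205692$)
$\frac{F}{L{\left(1696,2176 \right)}} + \frac{G}{-4286026} = \frac{1485567}{1000903 \cdot 1696} - \frac{2205692}{-4286026} = \frac{1485567}{1000903} \cdot \frac{1}{1696} - - \frac{1102846}{2143013} = \frac{1485567}{1697531488} + \frac{1102846}{2143013} = \frac{1875299400808219}{3637832046693344}$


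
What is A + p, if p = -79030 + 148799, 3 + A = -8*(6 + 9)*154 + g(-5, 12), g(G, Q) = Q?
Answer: 51298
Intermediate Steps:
A = -18471 (A = -3 + (-8*(6 + 9)*154 + 12) = -3 + (-8*15*154 + 12) = -3 + (-120*154 + 12) = -3 + (-18480 + 12) = -3 - 18468 = -18471)
p = 69769
A + p = -18471 + 69769 = 51298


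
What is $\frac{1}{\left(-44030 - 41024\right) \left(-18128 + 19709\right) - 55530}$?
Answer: $- \frac{1}{134525904} \approx -7.4335 \cdot 10^{-9}$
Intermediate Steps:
$\frac{1}{\left(-44030 - 41024\right) \left(-18128 + 19709\right) - 55530} = \frac{1}{\left(-85054\right) 1581 - 55530} = \frac{1}{-134470374 - 55530} = \frac{1}{-134525904} = - \frac{1}{134525904}$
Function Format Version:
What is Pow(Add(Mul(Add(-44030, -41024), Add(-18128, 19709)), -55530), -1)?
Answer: Rational(-1, 134525904) ≈ -7.4335e-9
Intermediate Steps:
Pow(Add(Mul(Add(-44030, -41024), Add(-18128, 19709)), -55530), -1) = Pow(Add(Mul(-85054, 1581), -55530), -1) = Pow(Add(-134470374, -55530), -1) = Pow(-134525904, -1) = Rational(-1, 134525904)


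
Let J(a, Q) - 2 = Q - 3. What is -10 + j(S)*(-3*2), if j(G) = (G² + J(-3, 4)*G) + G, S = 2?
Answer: -82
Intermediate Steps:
J(a, Q) = -1 + Q (J(a, Q) = 2 + (Q - 3) = 2 + (-3 + Q) = -1 + Q)
j(G) = G² + 4*G (j(G) = (G² + (-1 + 4)*G) + G = (G² + 3*G) + G = G² + 4*G)
-10 + j(S)*(-3*2) = -10 + (2*(4 + 2))*(-3*2) = -10 + (2*6)*(-6) = -10 + 12*(-6) = -10 - 72 = -82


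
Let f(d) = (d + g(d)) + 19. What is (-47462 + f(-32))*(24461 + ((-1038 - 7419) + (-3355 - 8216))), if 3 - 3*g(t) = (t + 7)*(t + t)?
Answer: -638449526/3 ≈ -2.1282e+8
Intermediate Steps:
g(t) = 1 - 2*t*(7 + t)/3 (g(t) = 1 - (t + 7)*(t + t)/3 = 1 - (7 + t)*2*t/3 = 1 - 2*t*(7 + t)/3)
f(d) = 20 - 11*d/3 - 2*d²/3 (f(d) = (d + (1 - 14*d/3 - 2*d²/3)) + 19 = (1 - 11*d/3 - 2*d²/3) + 19 = 20 - 11*d/3 - 2*d²/3)
(-47462 + f(-32))*(24461 + ((-1038 - 7419) + (-3355 - 8216))) = (-47462 + (20 - 11/3*(-32) - ⅔*(-32)²))*(24461 + ((-1038 - 7419) + (-3355 - 8216))) = (-47462 + (20 + 352/3 - ⅔*1024))*(24461 + (-8457 - 11571)) = (-47462 + (20 + 352/3 - 2048/3))*(24461 - 20028) = (-47462 - 1636/3)*4433 = -144022/3*4433 = -638449526/3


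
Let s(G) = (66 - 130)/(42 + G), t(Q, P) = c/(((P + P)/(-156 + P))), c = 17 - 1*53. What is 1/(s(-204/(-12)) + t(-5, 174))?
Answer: -1711/5042 ≈ -0.33935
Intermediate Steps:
c = -36 (c = 17 - 53 = -36)
t(Q, P) = -18*(-156 + P)/P (t(Q, P) = -36*(-156 + P)/(P + P) = -36*(-156 + P)/(2*P) = -18*(-156 + P)/P)
s(G) = -64/(42 + G)
1/(s(-204/(-12)) + t(-5, 174)) = 1/(-64/(42 - 204/(-12)) + (-18 + 2808/174)) = 1/(-64/(42 - 204*(-1/12)) + (-18 + 2808*(1/174))) = 1/(-64/(42 + 17) + (-18 + 468/29)) = 1/(-64/59 - 54/29) = 1/(-5042/1711) = -1711/5042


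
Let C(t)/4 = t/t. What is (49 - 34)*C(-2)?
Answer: 60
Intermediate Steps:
C(t) = 4 (C(t) = 4*(t/t) = 4*1 = 4)
(49 - 34)*C(-2) = (49 - 34)*4 = 15*4 = 60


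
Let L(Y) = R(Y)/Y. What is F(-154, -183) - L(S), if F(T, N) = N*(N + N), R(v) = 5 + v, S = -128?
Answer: 8573061/128 ≈ 66977.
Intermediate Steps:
F(T, N) = 2*N² (F(T, N) = N*(2*N) = 2*N²)
L(Y) = (5 + Y)/Y
F(-154, -183) - L(S) = 2*(-183)² - (5 - 128)/(-128) = 2*33489 - (-1)*(-123)/128 = 66978 - 1*123/128 = 66978 - 123/128 = 8573061/128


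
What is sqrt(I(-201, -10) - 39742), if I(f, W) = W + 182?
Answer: I*sqrt(39570) ≈ 198.92*I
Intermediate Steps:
I(f, W) = 182 + W
sqrt(I(-201, -10) - 39742) = sqrt((182 - 10) - 39742) = sqrt(172 - 39742) = sqrt(-39570) = I*sqrt(39570)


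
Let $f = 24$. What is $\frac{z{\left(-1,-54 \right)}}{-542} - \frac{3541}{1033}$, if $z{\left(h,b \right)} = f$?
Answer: $- \frac{972007}{279943} \approx -3.4722$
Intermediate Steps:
$z{\left(h,b \right)} = 24$
$\frac{z{\left(-1,-54 \right)}}{-542} - \frac{3541}{1033} = \frac{24}{-542} - \frac{3541}{1033} = 24 \left(- \frac{1}{542}\right) - \frac{3541}{1033} = - \frac{12}{271} - \frac{3541}{1033} = - \frac{972007}{279943}$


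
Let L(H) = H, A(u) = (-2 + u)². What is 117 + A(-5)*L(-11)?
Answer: -422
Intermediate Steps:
117 + A(-5)*L(-11) = 117 + (-2 - 5)²*(-11) = 117 + (-7)²*(-11) = 117 + 49*(-11) = 117 - 539 = -422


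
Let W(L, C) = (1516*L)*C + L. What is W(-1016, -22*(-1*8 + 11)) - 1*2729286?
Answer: 98926594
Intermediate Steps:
W(L, C) = L + 1516*C*L (W(L, C) = 1516*C*L + L = L + 1516*C*L)
W(-1016, -22*(-1*8 + 11)) - 1*2729286 = -1016*(1 + 1516*(-22*(-1*8 + 11))) - 1*2729286 = -1016*(1 + 1516*(-22*(-8 + 11))) - 2729286 = -1016*(1 + 1516*(-22*3)) - 2729286 = -1016*(1 + 1516*(-66)) - 2729286 = -1016*(1 - 100056) - 2729286 = -1016*(-100055) - 2729286 = 101655880 - 2729286 = 98926594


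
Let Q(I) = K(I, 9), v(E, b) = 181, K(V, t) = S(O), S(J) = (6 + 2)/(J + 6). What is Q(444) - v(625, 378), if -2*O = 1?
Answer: -1975/11 ≈ -179.55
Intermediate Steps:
O = -1/2 (O = -1/2*1 = -1/2 ≈ -0.50000)
S(J) = 8/(6 + J)
K(V, t) = 16/11 (K(V, t) = 8/(6 - 1/2) = 8/(11/2) = 8*(2/11) = 16/11)
Q(I) = 16/11
Q(444) - v(625, 378) = 16/11 - 1*181 = 16/11 - 181 = -1975/11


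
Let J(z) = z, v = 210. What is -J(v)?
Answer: -210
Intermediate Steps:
-J(v) = -1*210 = -210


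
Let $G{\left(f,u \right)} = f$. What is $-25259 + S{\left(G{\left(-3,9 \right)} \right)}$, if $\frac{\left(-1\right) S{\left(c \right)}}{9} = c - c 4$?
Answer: $-25340$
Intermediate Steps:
$S{\left(c \right)} = 27 c$ ($S{\left(c \right)} = - 9 \left(c - c 4\right) = - 9 \left(c - 4 c\right) = - 9 \left(- 3 c\right) = 27 c$)
$-25259 + S{\left(G{\left(-3,9 \right)} \right)} = -25259 + 27 \left(-3\right) = -25259 - 81 = -25340$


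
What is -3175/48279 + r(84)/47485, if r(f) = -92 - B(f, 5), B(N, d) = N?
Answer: -159261979/2292528315 ≈ -0.069470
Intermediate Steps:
r(f) = -92 - f
-3175/48279 + r(84)/47485 = -3175/48279 + (-92 - 1*84)/47485 = -3175*1/48279 + (-92 - 84)*(1/47485) = -3175/48279 - 176*1/47485 = -3175/48279 - 176/47485 = -159261979/2292528315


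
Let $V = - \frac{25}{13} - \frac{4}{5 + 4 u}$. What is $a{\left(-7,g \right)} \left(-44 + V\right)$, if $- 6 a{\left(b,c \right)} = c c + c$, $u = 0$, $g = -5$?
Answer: $\frac{6074}{39} \approx 155.74$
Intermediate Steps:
$a{\left(b,c \right)} = - \frac{c}{6} - \frac{c^{2}}{6}$ ($a{\left(b,c \right)} = - \frac{c c + c}{6} = - \frac{c^{2} + c}{6} = - \frac{c + c^{2}}{6} = - \frac{c}{6} - \frac{c^{2}}{6}$)
$V = - \frac{177}{65}$ ($V = - \frac{25}{13} - \frac{4}{5 + 4 \cdot 0} = \left(-25\right) \frac{1}{13} - \frac{4}{5 + 0} = - \frac{25}{13} - \frac{4}{5} = - \frac{177}{65} \approx -2.7231$)
$a{\left(-7,g \right)} \left(-44 + V\right) = \left(- \frac{1}{6}\right) \left(-5\right) \left(1 - 5\right) \left(-44 - \frac{177}{65}\right) = \left(- \frac{1}{6}\right) \left(-5\right) \left(-4\right) \left(- \frac{3037}{65}\right) = \left(- \frac{10}{3}\right) \left(- \frac{3037}{65}\right) = \frac{6074}{39}$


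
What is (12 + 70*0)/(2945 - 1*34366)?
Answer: -12/31421 ≈ -0.00038191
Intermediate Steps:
(12 + 70*0)/(2945 - 1*34366) = (12 + 0)/(2945 - 34366) = 12/(-31421) = 12*(-1/31421) = -12/31421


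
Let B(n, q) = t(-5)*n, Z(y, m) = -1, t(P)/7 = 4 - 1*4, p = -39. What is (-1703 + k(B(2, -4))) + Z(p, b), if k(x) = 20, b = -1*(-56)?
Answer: -1684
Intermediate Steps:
t(P) = 0 (t(P) = 7*(4 - 1*4) = 7*(4 - 4) = 7*0 = 0)
b = 56
B(n, q) = 0 (B(n, q) = 0*n = 0)
(-1703 + k(B(2, -4))) + Z(p, b) = (-1703 + 20) - 1 = -1683 - 1 = -1684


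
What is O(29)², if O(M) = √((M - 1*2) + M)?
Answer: 56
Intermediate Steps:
O(M) = √(-2 + 2*M) (O(M) = √((M - 2) + M) = √((-2 + M) + M) = √(-2 + 2*M))
O(29)² = (√(-2 + 2*29))² = (√(-2 + 58))² = (√56)² = (2*√14)² = 56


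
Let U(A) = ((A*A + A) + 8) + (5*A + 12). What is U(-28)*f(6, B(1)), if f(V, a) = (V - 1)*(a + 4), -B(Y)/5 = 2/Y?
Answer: -19080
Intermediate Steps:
B(Y) = -10/Y
f(V, a) = (-1 + V)*(4 + a)
U(A) = 20 + A² + 6*A (U(A) = ((A² + A) + 8) + (12 + 5*A) = ((A + A²) + 8) + (12 + 5*A) = (8 + A + A²) + (12 + 5*A) = 20 + A² + 6*A)
U(-28)*f(6, B(1)) = (20 + (-28)² + 6*(-28))*(-4 - (-10)/1 + 4*6 + 6*(-10/1)) = (20 + 784 - 168)*(-4 - (-10) + 24 + 6*(-10*1)) = 636*(-4 - 1*(-10) + 24 + 6*(-10)) = 636*(-4 + 10 + 24 - 60) = 636*(-30) = -19080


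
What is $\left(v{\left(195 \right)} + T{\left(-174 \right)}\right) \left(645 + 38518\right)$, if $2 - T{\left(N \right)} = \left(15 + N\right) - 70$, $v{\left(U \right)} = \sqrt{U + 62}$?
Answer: $9046653 + 39163 \sqrt{257} \approx 9.6745 \cdot 10^{6}$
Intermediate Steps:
$v{\left(U \right)} = \sqrt{62 + U}$
$T{\left(N \right)} = 57 - N$ ($T{\left(N \right)} = 2 - \left(\left(15 + N\right) - 70\right) = 2 - \left(-55 + N\right) = 57 - N$)
$\left(v{\left(195 \right)} + T{\left(-174 \right)}\right) \left(645 + 38518\right) = \left(\sqrt{62 + 195} + \left(57 - -174\right)\right) \left(645 + 38518\right) = \left(\sqrt{257} + \left(57 + 174\right)\right) 39163 = \left(\sqrt{257} + 231\right) 39163 = \left(231 + \sqrt{257}\right) 39163 = 9046653 + 39163 \sqrt{257}$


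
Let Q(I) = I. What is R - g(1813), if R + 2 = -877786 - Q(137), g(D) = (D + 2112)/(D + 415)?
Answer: -1956020825/2228 ≈ -8.7793e+5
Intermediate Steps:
g(D) = (2112 + D)/(415 + D)
R = -877925 (R = -2 + (-877786 - 1*137) = -2 + (-877786 - 137) = -2 - 877923 = -877925)
R - g(1813) = -877925 - (2112 + 1813)/(415 + 1813) = -877925 - 3925/2228 = -1956020825/2228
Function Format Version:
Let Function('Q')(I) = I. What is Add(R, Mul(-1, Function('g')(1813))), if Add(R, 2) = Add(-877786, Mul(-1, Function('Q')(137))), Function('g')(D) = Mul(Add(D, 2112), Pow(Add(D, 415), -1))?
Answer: Rational(-1956020825, 2228) ≈ -8.7793e+5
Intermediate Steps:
Function('g')(D) = Mul(Pow(Add(415, D), -1), Add(2112, D)) (Function('g')(D) = Mul(Add(2112, D), Pow(Add(415, D), -1)) = Mul(Pow(Add(415, D), -1), Add(2112, D)))
R = -877925 (R = Add(-2, Add(-877786, Mul(-1, 137))) = Add(-2, Add(-877786, -137)) = Add(-2, -877923) = -877925)
Add(R, Mul(-1, Function('g')(1813))) = Add(-877925, Mul(-1, Mul(Pow(Add(415, 1813), -1), Add(2112, 1813)))) = Add(-877925, Mul(-1, Mul(Pow(2228, -1), 3925))) = Add(-877925, Mul(-1, Mul(Rational(1, 2228), 3925))) = Add(-877925, Mul(-1, Rational(3925, 2228))) = Add(-877925, Rational(-3925, 2228)) = Rational(-1956020825, 2228)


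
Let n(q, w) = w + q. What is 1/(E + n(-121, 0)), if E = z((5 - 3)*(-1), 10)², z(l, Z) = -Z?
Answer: -1/21 ≈ -0.047619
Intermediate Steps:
n(q, w) = q + w
E = 100 (E = (-1*10)² = (-10)² = 100)
1/(E + n(-121, 0)) = 1/(100 + (-121 + 0)) = 1/(100 - 121) = 1/(-21) = -1/21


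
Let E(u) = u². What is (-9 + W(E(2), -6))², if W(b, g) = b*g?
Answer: 1089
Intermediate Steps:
(-9 + W(E(2), -6))² = (-9 + 2²*(-6))² = (-9 + 4*(-6))² = (-9 - 24)² = (-33)² = 1089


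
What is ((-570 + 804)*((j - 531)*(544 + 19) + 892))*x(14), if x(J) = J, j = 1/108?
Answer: -2929292275/3 ≈ -9.7643e+8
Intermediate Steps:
j = 1/108 ≈ 0.0092593
((-570 + 804)*((j - 531)*(544 + 19) + 892))*x(14) = ((-570 + 804)*((1/108 - 531)*(544 + 19) + 892))*14 = (234*(-57347/108*563 + 892))*14 = (234*(-32286361/108 + 892))*14 = (234*(-32190025/108))*14 = -418470325/6*14 = -2929292275/3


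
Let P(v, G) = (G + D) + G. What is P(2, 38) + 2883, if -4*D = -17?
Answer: 11853/4 ≈ 2963.3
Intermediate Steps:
D = 17/4 (D = -¼*(-17) = 17/4 ≈ 4.2500)
P(v, G) = 17/4 + 2*G (P(v, G) = (G + 17/4) + G = (17/4 + G) + G = 17/4 + 2*G)
P(2, 38) + 2883 = (17/4 + 2*38) + 2883 = (17/4 + 76) + 2883 = 321/4 + 2883 = 11853/4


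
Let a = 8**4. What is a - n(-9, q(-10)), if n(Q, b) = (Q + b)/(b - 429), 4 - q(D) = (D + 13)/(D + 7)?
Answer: 434175/106 ≈ 4096.0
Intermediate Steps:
q(D) = 4 - (13 + D)/(7 + D) (q(D) = 4 - (D + 13)/(D + 7) = 4 - (13 + D)/(7 + D))
n(Q, b) = (Q + b)/(-429 + b)
a = 4096
a - n(-9, q(-10)) = 4096 - (-9 + 3*(5 - 10)/(7 - 10))/(-429 + 3*(5 - 10)/(7 - 10)) = 4096 - (-9 + 3*(-5)/(-3))/(-429 + 3*(-5)/(-3)) = 4096 - (-9 + 3*(-1/3)*(-5))/(-429 + 3*(-1/3)*(-5)) = 4096 - (-9 + 5)/(-429 + 5) = 4096 - (-4)/(-424) = 4096 - (-1)*(-4)/424 = 4096 - 1*1/106 = 4096 - 1/106 = 434175/106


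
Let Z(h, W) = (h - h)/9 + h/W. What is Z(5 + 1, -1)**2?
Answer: 36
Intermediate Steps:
Z(h, W) = h/W (Z(h, W) = 0*(1/9) + h/W = 0 + h/W = h/W)
Z(5 + 1, -1)**2 = ((5 + 1)/(-1))**2 = (6*(-1))**2 = (-6)**2 = 36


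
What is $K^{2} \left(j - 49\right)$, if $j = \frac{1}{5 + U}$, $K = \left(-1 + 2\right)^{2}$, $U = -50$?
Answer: $- \frac{2206}{45} \approx -49.022$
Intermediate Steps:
$K = 1$ ($K = 1^{2} = 1$)
$j = - \frac{1}{45}$ ($j = \frac{1}{5 - 50} = \frac{1}{-45} = - \frac{1}{45} \approx -0.022222$)
$K^{2} \left(j - 49\right) = 1^{2} \left(- \frac{1}{45} - 49\right) = 1 \left(- \frac{2206}{45}\right) = - \frac{2206}{45}$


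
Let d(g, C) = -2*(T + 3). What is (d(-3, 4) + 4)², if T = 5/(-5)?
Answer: 0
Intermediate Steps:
T = -1 (T = 5*(-⅕) = -1)
d(g, C) = -4 (d(g, C) = -2*(-1 + 3) = -2*2 = -4)
(d(-3, 4) + 4)² = (-4 + 4)² = 0² = 0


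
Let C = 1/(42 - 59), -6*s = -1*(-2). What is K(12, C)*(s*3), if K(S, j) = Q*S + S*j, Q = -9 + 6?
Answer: 624/17 ≈ 36.706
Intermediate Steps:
s = -1/3 (s = -(-1)*(-2)/6 = -1/6*2 = -1/3 ≈ -0.33333)
Q = -3
C = -1/17 (C = 1/(-17) = -1/17 ≈ -0.058824)
K(S, j) = -3*S + S*j
K(12, C)*(s*3) = (12*(-3 - 1/17))*(-1/3*3) = (12*(-52/17))*(-1) = -624/17*(-1) = 624/17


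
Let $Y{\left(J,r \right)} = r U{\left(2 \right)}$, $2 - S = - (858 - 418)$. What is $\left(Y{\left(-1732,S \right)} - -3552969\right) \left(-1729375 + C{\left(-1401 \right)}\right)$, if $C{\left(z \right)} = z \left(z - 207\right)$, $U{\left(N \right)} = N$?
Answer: $1860203937349$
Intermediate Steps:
$C{\left(z \right)} = z \left(-207 + z\right)$
$S = 442$ ($S = 2 - - (858 - 418) = 2 - \left(-1\right) 440 = 2 - -440 = 2 + 440 = 442$)
$Y{\left(J,r \right)} = 2 r$ ($Y{\left(J,r \right)} = r 2 = 2 r$)
$\left(Y{\left(-1732,S \right)} - -3552969\right) \left(-1729375 + C{\left(-1401 \right)}\right) = \left(2 \cdot 442 - -3552969\right) \left(-1729375 - 1401 \left(-207 - 1401\right)\right) = \left(884 + 3552969\right) \left(-1729375 - -2252808\right) = 3553853 \left(-1729375 + 2252808\right) = 3553853 \cdot 523433 = 1860203937349$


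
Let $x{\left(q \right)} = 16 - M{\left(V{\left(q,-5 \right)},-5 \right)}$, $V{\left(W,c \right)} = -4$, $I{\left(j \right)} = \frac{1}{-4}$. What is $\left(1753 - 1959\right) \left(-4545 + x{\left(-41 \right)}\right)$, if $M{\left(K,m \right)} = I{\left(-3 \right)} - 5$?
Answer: $\frac{1863785}{2} \approx 9.3189 \cdot 10^{5}$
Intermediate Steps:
$I{\left(j \right)} = - \frac{1}{4}$
$M{\left(K,m \right)} = - \frac{21}{4}$ ($M{\left(K,m \right)} = - \frac{1}{4} - 5 = - \frac{21}{4}$)
$x{\left(q \right)} = \frac{85}{4}$ ($x{\left(q \right)} = 16 - - \frac{21}{4} = 16 + \frac{21}{4} = \frac{85}{4}$)
$\left(1753 - 1959\right) \left(-4545 + x{\left(-41 \right)}\right) = \left(1753 - 1959\right) \left(-4545 + \frac{85}{4}\right) = \left(1753 - 1959\right) \left(- \frac{18095}{4}\right) = \left(-206\right) \left(- \frac{18095}{4}\right) = \frac{1863785}{2}$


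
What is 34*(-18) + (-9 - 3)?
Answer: -624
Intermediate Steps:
34*(-18) + (-9 - 3) = -612 - 12 = -624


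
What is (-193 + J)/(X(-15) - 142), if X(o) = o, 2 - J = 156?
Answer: 347/157 ≈ 2.2102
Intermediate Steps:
J = -154 (J = 2 - 1*156 = 2 - 156 = -154)
(-193 + J)/(X(-15) - 142) = (-193 - 154)/(-15 - 142) = -347/(-157) = -347*(-1/157) = 347/157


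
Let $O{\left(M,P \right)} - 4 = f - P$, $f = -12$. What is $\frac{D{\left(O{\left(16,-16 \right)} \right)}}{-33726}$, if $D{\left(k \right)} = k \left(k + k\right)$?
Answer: $- \frac{64}{16863} \approx -0.0037953$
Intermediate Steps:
$O{\left(M,P \right)} = -8 - P$ ($O{\left(M,P \right)} = 4 - \left(12 + P\right) = -8 - P$)
$D{\left(k \right)} = 2 k^{2}$ ($D{\left(k \right)} = k 2 k = 2 k^{2}$)
$\frac{D{\left(O{\left(16,-16 \right)} \right)}}{-33726} = \frac{2 \left(-8 - -16\right)^{2}}{-33726} = 2 \left(-8 + 16\right)^{2} \left(- \frac{1}{33726}\right) = 2 \cdot 8^{2} \left(- \frac{1}{33726}\right) = 2 \cdot 64 \left(- \frac{1}{33726}\right) = 128 \left(- \frac{1}{33726}\right) = - \frac{64}{16863}$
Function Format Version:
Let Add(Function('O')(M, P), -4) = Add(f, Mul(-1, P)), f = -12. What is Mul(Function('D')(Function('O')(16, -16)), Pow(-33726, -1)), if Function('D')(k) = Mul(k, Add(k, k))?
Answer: Rational(-64, 16863) ≈ -0.0037953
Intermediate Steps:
Function('O')(M, P) = Add(-8, Mul(-1, P)) (Function('O')(M, P) = Add(4, Add(-12, Mul(-1, P))) = Add(-8, Mul(-1, P)))
Function('D')(k) = Mul(2, Pow(k, 2)) (Function('D')(k) = Mul(k, Mul(2, k)) = Mul(2, Pow(k, 2)))
Mul(Function('D')(Function('O')(16, -16)), Pow(-33726, -1)) = Mul(Mul(2, Pow(Add(-8, Mul(-1, -16)), 2)), Pow(-33726, -1)) = Mul(Mul(2, Pow(Add(-8, 16), 2)), Rational(-1, 33726)) = Mul(Mul(2, Pow(8, 2)), Rational(-1, 33726)) = Mul(Mul(2, 64), Rational(-1, 33726)) = Mul(128, Rational(-1, 33726)) = Rational(-64, 16863)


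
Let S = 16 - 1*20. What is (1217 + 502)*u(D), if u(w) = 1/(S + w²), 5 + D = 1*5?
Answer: -1719/4 ≈ -429.75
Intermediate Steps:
D = 0 (D = -5 + 1*5 = -5 + 5 = 0)
S = -4 (S = 16 - 20 = -4)
u(w) = 1/(-4 + w²)
(1217 + 502)*u(D) = (1217 + 502)/(-4 + 0²) = 1719/(-4 + 0) = 1719/(-4) = 1719*(-¼) = -1719/4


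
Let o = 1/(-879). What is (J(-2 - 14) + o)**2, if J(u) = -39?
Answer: 1175255524/772641 ≈ 1521.1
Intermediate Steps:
o = -1/879 ≈ -0.0011377
(J(-2 - 14) + o)**2 = (-39 - 1/879)**2 = (-34282/879)**2 = 1175255524/772641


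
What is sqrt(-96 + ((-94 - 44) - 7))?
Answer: I*sqrt(241) ≈ 15.524*I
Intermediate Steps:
sqrt(-96 + ((-94 - 44) - 7)) = sqrt(-96 + (-138 - 7)) = sqrt(-96 - 145) = sqrt(-241) = I*sqrt(241)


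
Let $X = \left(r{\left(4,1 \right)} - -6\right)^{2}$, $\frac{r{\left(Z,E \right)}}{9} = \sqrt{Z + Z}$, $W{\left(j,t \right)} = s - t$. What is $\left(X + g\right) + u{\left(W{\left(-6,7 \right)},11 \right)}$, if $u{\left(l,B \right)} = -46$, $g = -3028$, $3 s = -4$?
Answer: $-2390 + 216 \sqrt{2} \approx -2084.5$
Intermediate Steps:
$s = - \frac{4}{3}$ ($s = \frac{1}{3} \left(-4\right) = - \frac{4}{3} \approx -1.3333$)
$W{\left(j,t \right)} = - \frac{4}{3} - t$
$r{\left(Z,E \right)} = 9 \sqrt{2} \sqrt{Z}$ ($r{\left(Z,E \right)} = 9 \sqrt{Z + Z} = 9 \sqrt{2 Z} = 9 \sqrt{2} \sqrt{Z}$)
$X = \left(6 + 18 \sqrt{2}\right)^{2}$ ($X = \left(9 \sqrt{2} \sqrt{4} - -6\right)^{2} = \left(9 \sqrt{2} \cdot 2 + 6\right)^{2} = \left(18 \sqrt{2} + 6\right)^{2} = \left(6 + 18 \sqrt{2}\right)^{2} \approx 989.47$)
$\left(X + g\right) + u{\left(W{\left(-6,7 \right)},11 \right)} = \left(\left(684 + 216 \sqrt{2}\right) - 3028\right) - 46 = \left(-2344 + 216 \sqrt{2}\right) - 46 = -2390 + 216 \sqrt{2}$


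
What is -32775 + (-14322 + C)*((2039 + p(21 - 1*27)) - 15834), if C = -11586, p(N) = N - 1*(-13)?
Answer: 357186729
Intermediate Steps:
p(N) = 13 + N (p(N) = N + 13 = 13 + N)
-32775 + (-14322 + C)*((2039 + p(21 - 1*27)) - 15834) = -32775 + (-14322 - 11586)*((2039 + (13 + (21 - 1*27))) - 15834) = -32775 - 25908*((2039 + (13 + (21 - 27))) - 15834) = -32775 - 25908*((2039 + (13 - 6)) - 15834) = -32775 - 25908*((2039 + 7) - 15834) = -32775 - 25908*(2046 - 15834) = -32775 - 25908*(-13788) = -32775 + 357219504 = 357186729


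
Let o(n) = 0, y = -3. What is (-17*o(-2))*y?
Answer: 0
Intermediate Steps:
(-17*o(-2))*y = -17*0*(-3) = 0*(-3) = 0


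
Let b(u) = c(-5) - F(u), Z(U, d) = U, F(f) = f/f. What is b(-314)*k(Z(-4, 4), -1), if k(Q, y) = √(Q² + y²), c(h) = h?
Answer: -6*√17 ≈ -24.739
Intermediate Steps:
F(f) = 1
b(u) = -6 (b(u) = -5 - 1*1 = -5 - 1 = -6)
b(-314)*k(Z(-4, 4), -1) = -6*√((-4)² + (-1)²) = -6*√(16 + 1) = -6*√17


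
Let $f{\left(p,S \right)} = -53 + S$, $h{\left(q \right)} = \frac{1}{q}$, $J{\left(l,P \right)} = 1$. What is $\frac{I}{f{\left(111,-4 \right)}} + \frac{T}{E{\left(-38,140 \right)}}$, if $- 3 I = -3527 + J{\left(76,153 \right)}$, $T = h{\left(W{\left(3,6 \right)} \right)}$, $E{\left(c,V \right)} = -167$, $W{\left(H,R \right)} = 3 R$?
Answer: $- \frac{1177703}{57114} \approx -20.62$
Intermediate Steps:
$T = \frac{1}{18}$ ($T = \frac{1}{3 \cdot 6} = \frac{1}{18} \approx 0.055556$)
$I = \frac{3526}{3}$ ($I = - \frac{-3527 + 1}{3} = \left(- \frac{1}{3}\right) \left(-3526\right) = \frac{3526}{3} \approx 1175.3$)
$\frac{I}{f{\left(111,-4 \right)}} + \frac{T}{E{\left(-38,140 \right)}} = \frac{3526}{3 \left(-53 - 4\right)} + \frac{1}{18 \left(-167\right)} = \frac{3526}{3 \left(-57\right)} + \frac{1}{18} \left(- \frac{1}{167}\right) = \frac{3526}{3} \left(- \frac{1}{57}\right) - \frac{1}{3006} = - \frac{3526}{171} - \frac{1}{3006} = - \frac{1177703}{57114}$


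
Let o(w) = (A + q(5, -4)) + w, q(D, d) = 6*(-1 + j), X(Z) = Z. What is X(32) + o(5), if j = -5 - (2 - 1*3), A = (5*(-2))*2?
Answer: -13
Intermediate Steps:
A = -20 (A = -10*2 = -20)
j = -4 (j = -5 - (2 - 3) = -5 - 1*(-1) = -5 + 1 = -4)
q(D, d) = -30 (q(D, d) = 6*(-1 - 4) = 6*(-5) = -30)
o(w) = -50 + w (o(w) = (-20 - 30) + w = -50 + w)
X(32) + o(5) = 32 + (-50 + 5) = 32 - 45 = -13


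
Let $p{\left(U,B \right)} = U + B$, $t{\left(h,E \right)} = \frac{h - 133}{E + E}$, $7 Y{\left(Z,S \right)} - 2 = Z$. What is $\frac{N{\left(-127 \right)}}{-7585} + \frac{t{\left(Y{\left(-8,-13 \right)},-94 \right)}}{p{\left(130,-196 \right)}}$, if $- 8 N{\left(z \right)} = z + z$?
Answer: $- \frac{9864823}{658802760} \approx -0.014974$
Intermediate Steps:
$N{\left(z \right)} = - \frac{z}{4}$ ($N{\left(z \right)} = - \frac{z + z}{8} = - \frac{2 z}{8} = - \frac{z}{4}$)
$Y{\left(Z,S \right)} = \frac{2}{7} + \frac{Z}{7}$
$t{\left(h,E \right)} = \frac{-133 + h}{2 E}$
$p{\left(U,B \right)} = B + U$
$\frac{N{\left(-127 \right)}}{-7585} + \frac{t{\left(Y{\left(-8,-13 \right)},-94 \right)}}{p{\left(130,-196 \right)}} = \frac{\left(- \frac{1}{4}\right) \left(-127\right)}{-7585} + \frac{\frac{1}{2} \frac{1}{-94} \left(-133 + \left(\frac{2}{7} + \frac{1}{7} \left(-8\right)\right)\right)}{-196 + 130} = \frac{127}{4} \left(- \frac{1}{7585}\right) + \frac{\frac{1}{2} \left(- \frac{1}{94}\right) \left(-133 + \left(\frac{2}{7} - \frac{8}{7}\right)\right)}{-66} = - \frac{127}{30340} + \frac{1}{2} \left(- \frac{1}{94}\right) \left(-133 - \frac{6}{7}\right) \left(- \frac{1}{66}\right) = - \frac{127}{30340} + \frac{1}{2} \left(- \frac{1}{94}\right) \left(- \frac{937}{7}\right) \left(- \frac{1}{66}\right) = - \frac{127}{30340} + \frac{937}{1316} \left(- \frac{1}{66}\right) = - \frac{127}{30340} - \frac{937}{86856} = - \frac{9864823}{658802760}$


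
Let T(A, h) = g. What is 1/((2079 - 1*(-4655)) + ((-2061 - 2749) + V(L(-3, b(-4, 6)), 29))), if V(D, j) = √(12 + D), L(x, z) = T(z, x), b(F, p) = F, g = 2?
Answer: 962/1850881 - √14/3701762 ≈ 0.00051874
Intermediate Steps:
T(A, h) = 2
L(x, z) = 2
1/((2079 - 1*(-4655)) + ((-2061 - 2749) + V(L(-3, b(-4, 6)), 29))) = 1/((2079 - 1*(-4655)) + ((-2061 - 2749) + √(12 + 2))) = 1/((2079 + 4655) + (-4810 + √14)) = 1/(6734 + (-4810 + √14)) = 1/(1924 + √14)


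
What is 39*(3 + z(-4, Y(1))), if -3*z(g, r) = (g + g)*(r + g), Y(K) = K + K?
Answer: -91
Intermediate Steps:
Y(K) = 2*K
z(g, r) = -2*g*(g + r)/3 (z(g, r) = -(g + g)*(r + g)/3 = -2*g*(g + r)/3)
39*(3 + z(-4, Y(1))) = 39*(3 - ⅔*(-4)*(-4 + 2*1)) = 39*(3 - ⅔*(-4)*(-4 + 2)) = 39*(3 - ⅔*(-4)*(-2)) = 39*(3 - 16/3) = 39*(-7/3) = -91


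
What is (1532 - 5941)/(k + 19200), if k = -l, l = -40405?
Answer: -4409/59605 ≈ -0.073970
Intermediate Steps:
k = 40405 (k = -1*(-40405) = 40405)
(1532 - 5941)/(k + 19200) = (1532 - 5941)/(40405 + 19200) = -4409/59605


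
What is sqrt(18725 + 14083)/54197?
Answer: 2*sqrt(8202)/54197 ≈ 0.0033421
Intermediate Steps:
sqrt(18725 + 14083)/54197 = sqrt(32808)*(1/54197) = (2*sqrt(8202))*(1/54197) = 2*sqrt(8202)/54197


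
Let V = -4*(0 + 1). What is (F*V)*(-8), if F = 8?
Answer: 256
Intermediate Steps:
V = -4 (V = -4*1 = -4)
(F*V)*(-8) = (8*(-4))*(-8) = -32*(-8) = 256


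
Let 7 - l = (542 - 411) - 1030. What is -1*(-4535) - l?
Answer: 3629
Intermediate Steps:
l = 906 (l = 7 - ((542 - 411) - 1030) = 7 - (131 - 1030) = 7 - 1*(-899) = 7 + 899 = 906)
-1*(-4535) - l = -1*(-4535) - 1*906 = 4535 - 906 = 3629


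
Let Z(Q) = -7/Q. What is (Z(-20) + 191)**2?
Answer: 14645929/400 ≈ 36615.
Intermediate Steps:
(Z(-20) + 191)**2 = (-7/(-20) + 191)**2 = (-7*(-1/20) + 191)**2 = (7/20 + 191)**2 = (3827/20)**2 = 14645929/400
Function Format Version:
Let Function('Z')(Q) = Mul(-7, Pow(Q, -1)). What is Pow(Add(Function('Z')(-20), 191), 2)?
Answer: Rational(14645929, 400) ≈ 36615.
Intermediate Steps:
Pow(Add(Function('Z')(-20), 191), 2) = Pow(Add(Mul(-7, Pow(-20, -1)), 191), 2) = Pow(Add(Mul(-7, Rational(-1, 20)), 191), 2) = Pow(Add(Rational(7, 20), 191), 2) = Pow(Rational(3827, 20), 2) = Rational(14645929, 400)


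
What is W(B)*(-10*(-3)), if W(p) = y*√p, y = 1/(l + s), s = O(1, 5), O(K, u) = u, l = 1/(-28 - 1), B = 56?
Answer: 145*√14/12 ≈ 45.212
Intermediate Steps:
l = -1/29 (l = 1/(-29) = -1/29 ≈ -0.034483)
s = 5
y = 29/144 (y = 1/(-1/29 + 5) = 1/(144/29) = 29/144 ≈ 0.20139)
W(p) = 29*√p/144
W(B)*(-10*(-3)) = (29*√56/144)*(-10*(-3)) = (29*(2*√14)/144)*30 = (29*√14/72)*30 = 145*√14/12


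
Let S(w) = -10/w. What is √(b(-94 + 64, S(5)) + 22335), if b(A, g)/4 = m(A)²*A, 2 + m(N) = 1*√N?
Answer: √(25455 + 480*I*√30) ≈ 159.76 + 8.2283*I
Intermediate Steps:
m(N) = -2 + √N (m(N) = -2 + 1*√N = -2 + √N)
b(A, g) = 4*A*(-2 + √A)² (b(A, g) = 4*((-2 + √A)²*A) = 4*(A*(-2 + √A)²) = 4*A*(-2 + √A)²)
√(b(-94 + 64, S(5)) + 22335) = √(4*(-94 + 64)*(-2 + √(-94 + 64))² + 22335) = √(4*(-30)*(-2 + √(-30))² + 22335) = √(4*(-30)*(-2 + I*√30)² + 22335) = √(-120*(-2 + I*√30)² + 22335) = √(22335 - 120*(-2 + I*√30)²)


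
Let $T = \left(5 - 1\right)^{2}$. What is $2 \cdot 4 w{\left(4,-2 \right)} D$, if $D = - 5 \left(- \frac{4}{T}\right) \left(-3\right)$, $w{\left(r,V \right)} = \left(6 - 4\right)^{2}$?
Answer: $-120$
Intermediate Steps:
$w{\left(r,V \right)} = 4$ ($w{\left(r,V \right)} = 2^{2} = 4$)
$T = 16$ ($T = 4^{2} = 16$)
$D = - \frac{15}{4}$ ($D = - 5 \left(- \frac{4}{16}\right) \left(-3\right) = - 5 \left(\left(-4\right) \frac{1}{16}\right) \left(-3\right) = \left(-5\right) \left(- \frac{1}{4}\right) \left(-3\right) = \frac{5}{4} \left(-3\right) = - \frac{15}{4} \approx -3.75$)
$2 \cdot 4 w{\left(4,-2 \right)} D = 2 \cdot 4 \cdot 4 \left(- \frac{15}{4}\right) = 8 \cdot 4 \left(- \frac{15}{4}\right) = 32 \left(- \frac{15}{4}\right) = -120$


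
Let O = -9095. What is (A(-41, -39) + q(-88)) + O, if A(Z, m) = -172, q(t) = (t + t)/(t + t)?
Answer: -9266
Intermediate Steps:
q(t) = 1 (q(t) = (2*t)/((2*t)) = (2*t)*(1/(2*t)) = 1)
(A(-41, -39) + q(-88)) + O = (-172 + 1) - 9095 = -171 - 9095 = -9266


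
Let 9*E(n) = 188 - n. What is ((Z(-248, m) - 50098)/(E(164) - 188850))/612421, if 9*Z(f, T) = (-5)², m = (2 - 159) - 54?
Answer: 26521/61228626738 ≈ 4.3315e-7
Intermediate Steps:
m = -211 (m = -157 - 54 = -211)
E(n) = 188/9 - n/9 (E(n) = (188 - n)/9 = 188/9 - n/9)
Z(f, T) = 25/9 (Z(f, T) = (⅑)*(-5)² = (⅑)*25 = 25/9)
((Z(-248, m) - 50098)/(E(164) - 188850))/612421 = ((25/9 - 50098)/((188/9 - ⅑*164) - 188850))/612421 = -450857/(9*((188/9 - 164/9) - 188850))*(1/612421) = -450857/(9*(8/3 - 188850))*(1/612421) = -450857/(9*(-566542/3))*(1/612421) = -450857/9*(-3/566542)*(1/612421) = (26521/99978)*(1/612421) = 26521/61228626738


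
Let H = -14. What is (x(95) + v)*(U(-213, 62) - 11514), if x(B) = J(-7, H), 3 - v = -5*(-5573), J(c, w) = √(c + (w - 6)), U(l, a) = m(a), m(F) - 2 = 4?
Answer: 320635896 - 34524*I*√3 ≈ 3.2064e+8 - 59797.0*I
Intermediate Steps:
m(F) = 6 (m(F) = 2 + 4 = 6)
U(l, a) = 6
J(c, w) = √(-6 + c + w) (J(c, w) = √(c + (-6 + w)) = √(-6 + c + w))
v = -27862 (v = 3 - (-5)*(-5573) = 3 - 1*27865 = 3 - 27865 = -27862)
x(B) = 3*I*√3 (x(B) = √(-6 - 7 - 14) = √(-27) = 3*I*√3)
(x(95) + v)*(U(-213, 62) - 11514) = (3*I*√3 - 27862)*(6 - 11514) = (-27862 + 3*I*√3)*(-11508) = 320635896 - 34524*I*√3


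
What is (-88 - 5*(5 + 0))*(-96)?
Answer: 10848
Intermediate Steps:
(-88 - 5*(5 + 0))*(-96) = (-88 - 5*5)*(-96) = (-88 - 25)*(-96) = -113*(-96) = 10848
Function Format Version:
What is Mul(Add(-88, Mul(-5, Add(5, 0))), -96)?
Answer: 10848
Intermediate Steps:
Mul(Add(-88, Mul(-5, Add(5, 0))), -96) = Mul(Add(-88, Mul(-5, 5)), -96) = Mul(Add(-88, -25), -96) = Mul(-113, -96) = 10848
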